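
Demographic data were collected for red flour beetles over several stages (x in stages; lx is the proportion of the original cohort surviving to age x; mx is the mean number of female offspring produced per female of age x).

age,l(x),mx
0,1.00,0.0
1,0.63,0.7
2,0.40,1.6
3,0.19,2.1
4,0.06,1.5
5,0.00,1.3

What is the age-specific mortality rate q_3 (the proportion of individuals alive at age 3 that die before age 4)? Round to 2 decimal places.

q_3 = (l_3 − l_4) / l_3 = (0.19 − 0.06) / 0.19
     = 0.13 / 0.19 = 0.684211… → 0.68

0.68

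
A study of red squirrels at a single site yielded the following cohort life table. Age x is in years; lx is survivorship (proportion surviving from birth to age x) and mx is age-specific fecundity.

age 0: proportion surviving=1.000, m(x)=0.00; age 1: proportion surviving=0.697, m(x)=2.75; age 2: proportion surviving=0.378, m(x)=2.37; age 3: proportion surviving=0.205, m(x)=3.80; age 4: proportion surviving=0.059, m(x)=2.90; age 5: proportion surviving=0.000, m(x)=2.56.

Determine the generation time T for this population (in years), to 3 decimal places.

lx·mx: 0, 1.91675, 0.89586, 0.779, 0.1711, 0 → R0 = 3.76271
x·lx·mx: 0, 1.91675, 1.79172, 2.337, 0.6844, 0 → Σ = 6.72987
T = 6.72987 / 3.76271 = 1.78857… → 1.789

1.789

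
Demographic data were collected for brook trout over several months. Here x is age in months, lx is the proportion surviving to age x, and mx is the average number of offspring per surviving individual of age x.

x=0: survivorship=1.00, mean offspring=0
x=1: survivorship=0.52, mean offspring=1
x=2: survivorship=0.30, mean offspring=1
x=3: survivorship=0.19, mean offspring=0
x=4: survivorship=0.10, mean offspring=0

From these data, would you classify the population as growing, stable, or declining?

declining

R0 = Σ lx·mx = 0 + 0.52 + 0.3 + 0 + 0 = 0.82
R0 < 1, so the population is declining.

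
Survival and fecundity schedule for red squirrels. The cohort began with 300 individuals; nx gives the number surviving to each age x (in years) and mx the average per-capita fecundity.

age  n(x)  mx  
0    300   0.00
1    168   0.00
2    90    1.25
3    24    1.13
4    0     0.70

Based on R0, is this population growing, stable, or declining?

lx = nx/n0 = nx/300: 1, 0.56, 0.3, 0.08, 0
R0 = Σ lx·mx = 0 + 0 + 0.375 + 0.0904 + 0 = 0.4654
R0 < 1, so the population is declining.

declining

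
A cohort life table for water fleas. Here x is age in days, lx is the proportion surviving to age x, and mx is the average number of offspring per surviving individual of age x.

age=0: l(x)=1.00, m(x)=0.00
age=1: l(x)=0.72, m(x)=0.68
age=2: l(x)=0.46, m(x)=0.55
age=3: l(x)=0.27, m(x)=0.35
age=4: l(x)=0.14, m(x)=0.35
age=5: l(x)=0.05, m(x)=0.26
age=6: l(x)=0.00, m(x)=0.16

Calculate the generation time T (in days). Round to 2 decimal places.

lx·mx: 0, 0.4896, 0.253, 0.0945, 0.049, 0.013, 0 → R0 = 0.8991
x·lx·mx: 0, 0.4896, 0.506, 0.2835, 0.196, 0.065, 0 → Σ = 1.5401
T = 1.5401 / 0.8991 = 1.712935… → 1.71

1.71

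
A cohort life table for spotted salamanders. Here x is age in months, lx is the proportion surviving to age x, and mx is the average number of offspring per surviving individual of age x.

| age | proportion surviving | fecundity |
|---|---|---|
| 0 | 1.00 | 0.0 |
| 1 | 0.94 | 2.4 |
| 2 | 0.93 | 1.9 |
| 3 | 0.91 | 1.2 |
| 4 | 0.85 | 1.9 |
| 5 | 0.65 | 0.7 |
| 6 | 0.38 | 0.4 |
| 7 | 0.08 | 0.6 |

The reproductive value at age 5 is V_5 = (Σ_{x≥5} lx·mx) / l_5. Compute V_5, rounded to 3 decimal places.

lx·mx for x ≥ 5: 0.455, 0.152, 0.048 → sum = 0.655
V_5 = 0.655 / l_5 = 0.655 / 0.65 = 1.007692… → 1.008

1.008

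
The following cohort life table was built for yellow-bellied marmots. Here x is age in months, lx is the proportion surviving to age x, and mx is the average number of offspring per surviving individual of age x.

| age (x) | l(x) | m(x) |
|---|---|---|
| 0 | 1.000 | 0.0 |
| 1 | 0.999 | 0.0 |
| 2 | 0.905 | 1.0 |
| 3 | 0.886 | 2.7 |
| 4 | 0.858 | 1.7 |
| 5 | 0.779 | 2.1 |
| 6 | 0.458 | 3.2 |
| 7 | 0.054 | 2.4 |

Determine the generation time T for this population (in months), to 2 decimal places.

lx·mx: 0, 0, 0.905, 2.3922, 1.4586, 1.6359, 1.4656, 0.1296 → R0 = 7.9869
x·lx·mx: 0, 0, 1.81, 7.1766, 5.8344, 8.1795, 8.7936, 0.9072 → Σ = 32.7013
T = 32.7013 / 7.9869 = 4.094367… → 4.09

4.09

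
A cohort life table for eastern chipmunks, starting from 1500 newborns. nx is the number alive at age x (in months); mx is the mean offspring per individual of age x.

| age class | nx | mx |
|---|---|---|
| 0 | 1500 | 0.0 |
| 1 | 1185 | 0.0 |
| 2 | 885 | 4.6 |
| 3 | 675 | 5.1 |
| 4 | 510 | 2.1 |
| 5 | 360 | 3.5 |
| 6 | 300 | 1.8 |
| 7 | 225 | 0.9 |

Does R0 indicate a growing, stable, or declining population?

lx = nx/n0 = nx/1500: 1, 0.79, 0.59, 0.45, 0.34, 0.24, 0.2, 0.15
R0 = Σ lx·mx = 0 + 0 + 2.714 + 2.295 + 0.714 + 0.84 + 0.36 + 0.135 = 7.058
R0 > 1, so the population is growing.

growing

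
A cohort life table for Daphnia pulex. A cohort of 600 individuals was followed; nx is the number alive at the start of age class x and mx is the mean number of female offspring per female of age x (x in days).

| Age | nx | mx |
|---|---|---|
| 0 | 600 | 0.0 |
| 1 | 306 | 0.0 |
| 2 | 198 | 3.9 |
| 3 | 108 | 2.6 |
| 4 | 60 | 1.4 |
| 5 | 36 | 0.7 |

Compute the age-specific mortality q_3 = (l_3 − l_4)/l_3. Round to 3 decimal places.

0.444

lx = nx/n0 = nx/600: 1, 0.51, 0.33, 0.18, 0.1, 0.06
q_3 = (l_3 − l_4) / l_3 = (0.18 − 0.1) / 0.18
     = 0.08 / 0.18 = 0.444444… → 0.444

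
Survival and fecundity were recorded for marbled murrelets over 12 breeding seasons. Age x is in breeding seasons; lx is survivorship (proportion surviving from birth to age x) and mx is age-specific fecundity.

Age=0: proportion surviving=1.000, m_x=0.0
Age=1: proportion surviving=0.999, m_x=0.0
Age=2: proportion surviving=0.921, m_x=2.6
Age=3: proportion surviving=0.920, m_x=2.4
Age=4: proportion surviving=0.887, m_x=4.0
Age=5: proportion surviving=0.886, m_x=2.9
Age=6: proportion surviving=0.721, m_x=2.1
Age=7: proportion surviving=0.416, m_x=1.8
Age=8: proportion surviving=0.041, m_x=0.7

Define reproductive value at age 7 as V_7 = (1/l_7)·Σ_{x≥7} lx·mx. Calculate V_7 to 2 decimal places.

lx·mx for x ≥ 7: 0.7488, 0.0287 → sum = 0.7775
V_7 = 0.7775 / l_7 = 0.7775 / 0.416 = 1.86899… → 1.87

1.87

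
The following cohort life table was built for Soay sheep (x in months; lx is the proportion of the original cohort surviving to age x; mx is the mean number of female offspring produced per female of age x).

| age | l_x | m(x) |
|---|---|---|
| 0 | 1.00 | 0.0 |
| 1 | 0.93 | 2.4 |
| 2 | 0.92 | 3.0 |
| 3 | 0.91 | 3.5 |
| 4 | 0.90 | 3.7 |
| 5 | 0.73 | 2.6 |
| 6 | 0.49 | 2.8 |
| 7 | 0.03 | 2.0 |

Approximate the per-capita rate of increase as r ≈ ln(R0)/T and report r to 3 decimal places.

0.821

R0 = Σ lx·mx = 0 + 2.232 + 2.76 + 3.185 + 3.33 + 1.898 + 1.372 + 0.06 = 14.837
Σ x·lx·mx = 48.769; T = 48.769/14.837 = 3.28699…
r ≈ ln(R0)/T = ln(14.837)/3.28699… = 0.82055… → 0.821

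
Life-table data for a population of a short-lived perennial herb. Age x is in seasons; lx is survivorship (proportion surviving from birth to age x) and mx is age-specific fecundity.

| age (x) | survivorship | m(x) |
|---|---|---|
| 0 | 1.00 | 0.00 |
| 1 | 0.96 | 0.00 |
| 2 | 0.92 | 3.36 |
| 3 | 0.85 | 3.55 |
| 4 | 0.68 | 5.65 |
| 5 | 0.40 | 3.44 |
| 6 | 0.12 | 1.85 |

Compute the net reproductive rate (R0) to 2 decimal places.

lx·mx by age: 0, 0, 3.0912, 3.0175, 3.842, 1.376, 0.222
R0 = Σ lx·mx = 11.5487 → 11.55

11.55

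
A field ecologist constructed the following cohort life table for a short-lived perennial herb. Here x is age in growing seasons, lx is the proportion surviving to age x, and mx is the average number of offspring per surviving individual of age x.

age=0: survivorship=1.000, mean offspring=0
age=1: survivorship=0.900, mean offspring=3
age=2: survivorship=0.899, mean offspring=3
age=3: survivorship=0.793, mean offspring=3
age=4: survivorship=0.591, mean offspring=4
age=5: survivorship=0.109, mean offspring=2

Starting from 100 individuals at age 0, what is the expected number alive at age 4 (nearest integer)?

59

Expected survivors = N0 · l_4 = 100 × 0.591 = 59.1 → 59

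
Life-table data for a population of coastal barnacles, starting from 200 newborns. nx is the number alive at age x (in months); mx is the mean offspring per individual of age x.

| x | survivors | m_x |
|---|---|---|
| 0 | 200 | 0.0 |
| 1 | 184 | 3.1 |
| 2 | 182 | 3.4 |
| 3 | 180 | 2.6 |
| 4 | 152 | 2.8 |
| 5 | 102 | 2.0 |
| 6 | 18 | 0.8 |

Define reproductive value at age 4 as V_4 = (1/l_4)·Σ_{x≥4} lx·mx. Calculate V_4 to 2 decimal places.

lx = nx/n0 = nx/200: 1, 0.92, 0.91, 0.9, 0.76, 0.51, 0.09
lx·mx for x ≥ 4: 2.128, 1.02, 0.072 → sum = 3.22
V_4 = 3.22 / l_4 = 3.22 / 0.76 = 4.236842… → 4.24

4.24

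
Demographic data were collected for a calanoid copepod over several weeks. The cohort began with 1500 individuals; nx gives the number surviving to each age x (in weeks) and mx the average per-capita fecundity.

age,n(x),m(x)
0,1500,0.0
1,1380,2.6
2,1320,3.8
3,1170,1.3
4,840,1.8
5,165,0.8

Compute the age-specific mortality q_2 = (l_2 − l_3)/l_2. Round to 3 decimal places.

0.114

lx = nx/n0 = nx/1500: 1, 0.92, 0.88, 0.78, 0.56, 0.11
q_2 = (l_2 − l_3) / l_2 = (0.88 − 0.78) / 0.88
     = 0.1 / 0.88 = 0.113636… → 0.114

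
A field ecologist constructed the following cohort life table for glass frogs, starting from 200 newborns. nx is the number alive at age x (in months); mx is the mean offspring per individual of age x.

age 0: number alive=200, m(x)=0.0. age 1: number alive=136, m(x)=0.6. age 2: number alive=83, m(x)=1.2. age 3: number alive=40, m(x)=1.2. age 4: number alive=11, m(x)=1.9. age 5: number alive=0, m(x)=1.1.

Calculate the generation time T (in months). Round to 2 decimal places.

2.03

lx = nx/n0 = nx/200: 1, 0.68, 0.415, 0.2, 0.055, 0
lx·mx: 0, 0.408, 0.498, 0.24, 0.1045, 0 → R0 = 1.2505
x·lx·mx: 0, 0.408, 0.996, 0.72, 0.418, 0 → Σ = 2.542
T = 2.542 / 1.2505 = 2.032787… → 2.03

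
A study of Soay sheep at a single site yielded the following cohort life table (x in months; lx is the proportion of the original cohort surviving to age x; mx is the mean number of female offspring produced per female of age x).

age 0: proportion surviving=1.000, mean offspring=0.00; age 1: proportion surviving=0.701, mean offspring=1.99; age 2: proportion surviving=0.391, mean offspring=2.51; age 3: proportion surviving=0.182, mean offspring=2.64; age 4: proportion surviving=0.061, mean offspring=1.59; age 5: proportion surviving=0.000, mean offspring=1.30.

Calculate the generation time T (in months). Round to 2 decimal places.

1.76

lx·mx: 0, 1.39499, 0.98141, 0.48048, 0.09699, 0 → R0 = 2.95387
x·lx·mx: 0, 1.39499, 1.96282, 1.44144, 0.38796, 0 → Σ = 5.18721
T = 5.18721 / 2.95387 = 1.756073… → 1.76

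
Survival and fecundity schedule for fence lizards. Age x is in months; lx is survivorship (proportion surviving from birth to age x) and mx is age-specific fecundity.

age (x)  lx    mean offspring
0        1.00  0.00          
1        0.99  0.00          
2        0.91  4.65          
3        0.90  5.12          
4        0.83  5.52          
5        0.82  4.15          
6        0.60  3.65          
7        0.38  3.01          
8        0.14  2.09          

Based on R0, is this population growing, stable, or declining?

growing

R0 = Σ lx·mx = 0 + 0 + 4.2315 + 4.608 + 4.5816 + 3.403 + 2.19 + 1.1438 + 0.2926 = 20.4505
R0 > 1, so the population is growing.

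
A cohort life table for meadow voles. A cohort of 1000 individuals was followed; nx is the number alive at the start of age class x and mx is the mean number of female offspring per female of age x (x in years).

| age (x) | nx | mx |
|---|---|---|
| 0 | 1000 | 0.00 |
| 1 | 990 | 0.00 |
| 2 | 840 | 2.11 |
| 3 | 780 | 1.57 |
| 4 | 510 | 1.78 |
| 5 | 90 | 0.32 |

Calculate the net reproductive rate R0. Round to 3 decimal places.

lx = nx/n0 = nx/1000: 1, 0.99, 0.84, 0.78, 0.51, 0.09
lx·mx by age: 0, 0, 1.7724, 1.2246, 0.9078, 0.0288
R0 = Σ lx·mx = 3.9336 → 3.934

3.934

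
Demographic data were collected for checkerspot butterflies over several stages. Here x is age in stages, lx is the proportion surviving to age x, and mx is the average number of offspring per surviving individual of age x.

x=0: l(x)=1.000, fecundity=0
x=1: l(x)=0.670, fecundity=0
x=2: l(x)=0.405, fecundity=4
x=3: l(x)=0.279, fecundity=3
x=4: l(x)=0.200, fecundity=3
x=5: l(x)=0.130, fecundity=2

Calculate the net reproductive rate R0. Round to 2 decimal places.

3.32

lx·mx by age: 0, 0, 1.62, 0.837, 0.6, 0.26
R0 = Σ lx·mx = 3.317 → 3.32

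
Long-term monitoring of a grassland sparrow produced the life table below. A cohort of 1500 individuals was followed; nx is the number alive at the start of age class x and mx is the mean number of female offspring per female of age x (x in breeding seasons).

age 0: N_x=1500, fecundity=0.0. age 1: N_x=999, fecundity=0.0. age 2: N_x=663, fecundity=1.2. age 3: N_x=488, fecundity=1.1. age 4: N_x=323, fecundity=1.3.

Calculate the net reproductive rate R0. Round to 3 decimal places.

lx = nx/n0 = nx/1500: 1, 0.666, 0.442, 0.32533…, 0.21533…
lx·mx by age: 0, 0, 0.5304, 0.357867…, 0.279933…
R0 = Σ lx·mx = 1.1682… → 1.168

1.168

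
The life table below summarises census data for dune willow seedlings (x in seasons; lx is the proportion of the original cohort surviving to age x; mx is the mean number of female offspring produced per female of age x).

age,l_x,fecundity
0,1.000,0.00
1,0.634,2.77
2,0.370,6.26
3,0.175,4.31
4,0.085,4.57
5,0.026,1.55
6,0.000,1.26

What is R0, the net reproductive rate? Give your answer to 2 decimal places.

5.26

lx·mx by age: 0, 1.75618, 2.3162, 0.75425, 0.38845, 0.0403, 0
R0 = Σ lx·mx = 5.25538 → 5.26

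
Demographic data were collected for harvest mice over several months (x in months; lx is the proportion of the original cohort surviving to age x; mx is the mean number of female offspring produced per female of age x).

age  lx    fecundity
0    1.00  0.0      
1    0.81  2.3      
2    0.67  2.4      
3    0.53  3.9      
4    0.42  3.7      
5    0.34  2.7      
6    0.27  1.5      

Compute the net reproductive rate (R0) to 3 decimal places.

lx·mx by age: 0, 1.863, 1.608, 2.067, 1.554, 0.918, 0.405
R0 = Σ lx·mx = 8.415 → 8.415

8.415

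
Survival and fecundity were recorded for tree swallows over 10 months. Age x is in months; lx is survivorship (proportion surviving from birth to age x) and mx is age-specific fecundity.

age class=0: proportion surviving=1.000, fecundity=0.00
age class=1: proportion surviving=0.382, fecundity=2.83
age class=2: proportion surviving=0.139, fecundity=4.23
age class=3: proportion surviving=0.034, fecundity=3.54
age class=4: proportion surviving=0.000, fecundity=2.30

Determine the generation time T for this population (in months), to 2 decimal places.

1.46

lx·mx: 0, 1.08106, 0.58797, 0.12036, 0 → R0 = 1.78939
x·lx·mx: 0, 1.08106, 1.17594, 0.36108, 0 → Σ = 2.61808
T = 2.61808 / 1.78939 = 1.463113… → 1.46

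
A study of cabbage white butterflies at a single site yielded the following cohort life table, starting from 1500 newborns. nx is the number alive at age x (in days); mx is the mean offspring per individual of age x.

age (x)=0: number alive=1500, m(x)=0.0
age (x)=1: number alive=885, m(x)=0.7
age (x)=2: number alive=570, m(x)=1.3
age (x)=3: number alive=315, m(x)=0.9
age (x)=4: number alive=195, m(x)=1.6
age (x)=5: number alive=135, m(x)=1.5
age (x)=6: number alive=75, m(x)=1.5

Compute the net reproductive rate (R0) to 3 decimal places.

1.514

lx = nx/n0 = nx/1500: 1, 0.59, 0.38, 0.21, 0.13, 0.09, 0.05
lx·mx by age: 0, 0.413, 0.494, 0.189, 0.208, 0.135, 0.075
R0 = Σ lx·mx = 1.514 → 1.514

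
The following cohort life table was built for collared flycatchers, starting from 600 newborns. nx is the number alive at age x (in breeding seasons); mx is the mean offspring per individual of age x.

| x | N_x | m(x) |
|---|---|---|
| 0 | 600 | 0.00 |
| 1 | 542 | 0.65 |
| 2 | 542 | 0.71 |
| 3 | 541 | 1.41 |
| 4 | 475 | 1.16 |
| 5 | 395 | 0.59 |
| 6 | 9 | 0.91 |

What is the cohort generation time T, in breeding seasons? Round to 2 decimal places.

lx = nx/n0 = nx/600: 1, 0.90333…, 0.90333…, 0.90167…, 0.79167…, 0.65833…, 0.015
lx·mx: 0, 0.587167…, 0.641367…, 1.27135…, 0.918333…, 0.388417…, 0.01365 → R0 = 3.820283…
x·lx·mx: 0, 0.587167…, 1.282733…, 3.81405…, 3.673333…, 1.942083…, 0.0819 → Σ = 11.381267…
T = 11.381267… / 3.820283… = 2.979168… → 2.98

2.98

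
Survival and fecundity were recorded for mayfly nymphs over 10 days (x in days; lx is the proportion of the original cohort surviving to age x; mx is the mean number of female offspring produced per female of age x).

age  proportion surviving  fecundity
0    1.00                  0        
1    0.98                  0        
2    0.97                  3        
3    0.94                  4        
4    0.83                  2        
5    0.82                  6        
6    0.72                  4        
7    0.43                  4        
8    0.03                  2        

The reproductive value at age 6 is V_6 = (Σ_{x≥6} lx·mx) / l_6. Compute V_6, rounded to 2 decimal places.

6.47

lx·mx for x ≥ 6: 2.88, 1.72, 0.06 → sum = 4.66
V_6 = 4.66 / l_6 = 4.66 / 0.72 = 6.472222… → 6.47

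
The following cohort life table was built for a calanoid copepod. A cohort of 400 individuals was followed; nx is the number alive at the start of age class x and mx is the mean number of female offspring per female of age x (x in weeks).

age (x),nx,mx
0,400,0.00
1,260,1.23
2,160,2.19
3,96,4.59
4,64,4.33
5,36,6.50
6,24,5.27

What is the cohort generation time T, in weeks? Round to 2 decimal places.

lx = nx/n0 = nx/400: 1, 0.65, 0.4, 0.24, 0.16, 0.09, 0.06
lx·mx: 0, 0.7995, 0.876, 1.1016, 0.6928, 0.585, 0.3162 → R0 = 4.3711
x·lx·mx: 0, 0.7995, 1.752, 3.3048, 2.7712, 2.925, 1.8972 → Σ = 13.4497
T = 13.4497 / 4.3711 = 3.07696… → 3.08

3.08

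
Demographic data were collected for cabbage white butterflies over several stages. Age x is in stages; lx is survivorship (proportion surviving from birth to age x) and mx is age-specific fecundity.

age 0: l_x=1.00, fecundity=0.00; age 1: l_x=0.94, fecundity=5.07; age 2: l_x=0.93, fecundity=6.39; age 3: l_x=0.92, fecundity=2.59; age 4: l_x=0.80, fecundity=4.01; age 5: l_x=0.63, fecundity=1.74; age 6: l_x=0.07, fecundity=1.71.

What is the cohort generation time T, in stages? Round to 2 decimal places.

lx·mx: 0, 4.7658, 5.9427, 2.3828, 3.208, 1.0962, 0.1197 → R0 = 17.5152
x·lx·mx: 0, 4.7658, 11.8854, 7.1484, 12.832, 5.481, 0.7182 → Σ = 42.8308
T = 42.8308 / 17.5152 = 2.44535… → 2.45

2.45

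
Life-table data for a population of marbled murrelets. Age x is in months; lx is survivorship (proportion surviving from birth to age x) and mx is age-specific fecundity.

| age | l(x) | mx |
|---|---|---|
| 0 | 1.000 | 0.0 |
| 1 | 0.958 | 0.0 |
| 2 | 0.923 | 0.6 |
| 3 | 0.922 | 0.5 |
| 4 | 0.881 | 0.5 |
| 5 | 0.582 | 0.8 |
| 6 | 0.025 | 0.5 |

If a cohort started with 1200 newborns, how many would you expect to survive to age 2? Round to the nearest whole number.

1108

Expected survivors = N0 · l_2 = 1200 × 0.923 = 1107.6 → 1108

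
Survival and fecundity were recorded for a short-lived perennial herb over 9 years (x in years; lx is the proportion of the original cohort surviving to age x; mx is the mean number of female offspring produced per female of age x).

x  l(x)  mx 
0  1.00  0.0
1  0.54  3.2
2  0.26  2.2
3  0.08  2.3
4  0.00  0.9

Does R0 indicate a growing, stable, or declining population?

growing

R0 = Σ lx·mx = 0 + 1.728 + 0.572 + 0.184 + 0 = 2.484
R0 > 1, so the population is growing.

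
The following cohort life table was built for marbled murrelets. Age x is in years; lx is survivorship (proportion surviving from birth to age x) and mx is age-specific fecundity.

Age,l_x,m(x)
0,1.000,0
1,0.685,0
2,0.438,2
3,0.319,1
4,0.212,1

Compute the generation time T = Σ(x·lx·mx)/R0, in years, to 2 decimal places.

lx·mx: 0, 0, 0.876, 0.319, 0.212 → R0 = 1.407
x·lx·mx: 0, 0, 1.752, 0.957, 0.848 → Σ = 3.557
T = 3.557 / 1.407 = 2.528074… → 2.53

2.53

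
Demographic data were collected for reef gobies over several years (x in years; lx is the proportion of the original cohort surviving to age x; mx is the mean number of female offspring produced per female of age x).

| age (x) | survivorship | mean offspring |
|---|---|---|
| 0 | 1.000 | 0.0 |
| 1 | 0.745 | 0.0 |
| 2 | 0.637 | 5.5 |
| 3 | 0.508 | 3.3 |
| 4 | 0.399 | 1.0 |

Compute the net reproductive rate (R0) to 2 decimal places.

5.58

lx·mx by age: 0, 0, 3.5035, 1.6764, 0.399
R0 = Σ lx·mx = 5.5789 → 5.58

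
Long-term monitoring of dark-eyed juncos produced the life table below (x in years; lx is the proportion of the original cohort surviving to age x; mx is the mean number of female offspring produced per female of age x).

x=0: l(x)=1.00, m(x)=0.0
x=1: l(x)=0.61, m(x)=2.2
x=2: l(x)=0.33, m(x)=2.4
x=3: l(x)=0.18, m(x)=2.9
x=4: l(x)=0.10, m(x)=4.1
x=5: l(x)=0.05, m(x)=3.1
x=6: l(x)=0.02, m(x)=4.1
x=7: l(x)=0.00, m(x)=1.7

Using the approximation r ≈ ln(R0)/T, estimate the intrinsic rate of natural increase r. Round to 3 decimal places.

R0 = Σ lx·mx = 0 + 1.342 + 0.792 + 0.522 + 0.41 + 0.155 + 0.082 + 0 = 3.303
Σ x·lx·mx = 7.399; T = 7.399/3.303 = 2.24008…
r ≈ ln(R0)/T = ln(3.303)/2.24008… = 0.53339… → 0.533

0.533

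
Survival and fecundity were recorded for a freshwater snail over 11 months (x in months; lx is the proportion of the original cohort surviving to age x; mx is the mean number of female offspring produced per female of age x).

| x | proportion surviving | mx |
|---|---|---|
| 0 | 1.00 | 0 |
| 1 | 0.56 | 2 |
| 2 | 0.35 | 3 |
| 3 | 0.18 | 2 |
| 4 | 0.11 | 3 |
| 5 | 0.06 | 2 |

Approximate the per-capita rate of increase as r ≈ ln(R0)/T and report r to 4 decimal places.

R0 = Σ lx·mx = 0 + 1.12 + 1.05 + 0.36 + 0.33 + 0.12 = 2.98
Σ x·lx·mx = 6.22; T = 6.22/2.98 = 2.08725…
r ≈ ln(R0)/T = ln(2.98)/2.08725… = 0.52314… → 0.5231

0.5231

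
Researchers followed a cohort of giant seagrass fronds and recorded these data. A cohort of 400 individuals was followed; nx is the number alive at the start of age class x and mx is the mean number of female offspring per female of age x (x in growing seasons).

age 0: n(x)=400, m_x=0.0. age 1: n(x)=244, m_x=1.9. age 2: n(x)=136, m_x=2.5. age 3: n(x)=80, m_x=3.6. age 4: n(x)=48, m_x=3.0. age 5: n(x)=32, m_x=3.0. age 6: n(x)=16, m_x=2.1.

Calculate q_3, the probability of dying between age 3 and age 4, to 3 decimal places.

0.400

lx = nx/n0 = nx/400: 1, 0.61, 0.34, 0.2, 0.12, 0.08, 0.04
q_3 = (l_3 − l_4) / l_3 = (0.2 − 0.12) / 0.2
     = 0.08 / 0.2 = 0.4 → 0.400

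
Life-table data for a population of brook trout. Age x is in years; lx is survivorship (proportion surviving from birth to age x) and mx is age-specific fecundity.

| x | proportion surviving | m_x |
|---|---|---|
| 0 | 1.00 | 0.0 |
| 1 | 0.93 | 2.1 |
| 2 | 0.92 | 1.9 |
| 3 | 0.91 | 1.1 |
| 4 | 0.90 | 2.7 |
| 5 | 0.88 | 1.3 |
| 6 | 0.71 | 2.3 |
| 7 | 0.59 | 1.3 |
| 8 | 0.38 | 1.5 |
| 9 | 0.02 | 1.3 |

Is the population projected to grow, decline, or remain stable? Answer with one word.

growing

R0 = Σ lx·mx = 0 + 1.953 + 1.748 + 1.001 + 2.43 + 1.144 + 1.633 + 0.767 + 0.57 + 0.026 = 11.272
R0 > 1, so the population is growing.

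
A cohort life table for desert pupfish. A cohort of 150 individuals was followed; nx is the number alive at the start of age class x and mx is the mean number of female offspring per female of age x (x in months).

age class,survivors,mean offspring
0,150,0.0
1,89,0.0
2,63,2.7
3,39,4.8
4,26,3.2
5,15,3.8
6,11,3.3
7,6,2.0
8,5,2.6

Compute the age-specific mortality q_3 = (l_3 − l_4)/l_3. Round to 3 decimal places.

lx = nx/n0 = nx/150: 1, 0.59333…, 0.42, 0.26, 0.17333…, 0.1, 0.07333…, 0.04, 0.03333…
q_3 = (l_3 − l_4) / l_3 = (0.26 − 0.173333…) / 0.26
     = 0.086667… / 0.26 = 0.333333… → 0.333

0.333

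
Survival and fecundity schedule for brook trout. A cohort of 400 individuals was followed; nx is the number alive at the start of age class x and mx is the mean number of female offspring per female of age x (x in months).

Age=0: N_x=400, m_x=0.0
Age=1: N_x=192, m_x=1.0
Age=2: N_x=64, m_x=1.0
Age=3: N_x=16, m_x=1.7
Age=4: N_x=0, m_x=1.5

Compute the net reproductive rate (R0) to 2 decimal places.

lx = nx/n0 = nx/400: 1, 0.48, 0.16, 0.04, 0
lx·mx by age: 0, 0.48, 0.16, 0.068, 0
R0 = Σ lx·mx = 0.708 → 0.71

0.71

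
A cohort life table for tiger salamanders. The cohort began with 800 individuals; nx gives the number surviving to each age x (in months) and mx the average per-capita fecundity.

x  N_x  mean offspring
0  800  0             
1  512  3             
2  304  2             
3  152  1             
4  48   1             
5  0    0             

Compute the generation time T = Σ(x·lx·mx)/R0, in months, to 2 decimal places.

1.45

lx = nx/n0 = nx/800: 1, 0.64, 0.38, 0.19, 0.06, 0
lx·mx: 0, 1.92, 0.76, 0.19, 0.06, 0 → R0 = 2.93
x·lx·mx: 0, 1.92, 1.52, 0.57, 0.24, 0 → Σ = 4.25
T = 4.25 / 2.93 = 1.450512… → 1.45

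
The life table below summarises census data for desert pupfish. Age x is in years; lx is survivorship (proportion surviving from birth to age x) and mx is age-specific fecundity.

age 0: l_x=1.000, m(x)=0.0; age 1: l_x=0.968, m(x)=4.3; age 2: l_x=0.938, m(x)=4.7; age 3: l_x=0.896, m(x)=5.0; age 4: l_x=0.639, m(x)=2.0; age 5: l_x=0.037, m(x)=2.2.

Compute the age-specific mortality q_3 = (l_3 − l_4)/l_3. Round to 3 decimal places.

q_3 = (l_3 − l_4) / l_3 = (0.896 − 0.639) / 0.896
     = 0.257 / 0.896 = 0.28683… → 0.287

0.287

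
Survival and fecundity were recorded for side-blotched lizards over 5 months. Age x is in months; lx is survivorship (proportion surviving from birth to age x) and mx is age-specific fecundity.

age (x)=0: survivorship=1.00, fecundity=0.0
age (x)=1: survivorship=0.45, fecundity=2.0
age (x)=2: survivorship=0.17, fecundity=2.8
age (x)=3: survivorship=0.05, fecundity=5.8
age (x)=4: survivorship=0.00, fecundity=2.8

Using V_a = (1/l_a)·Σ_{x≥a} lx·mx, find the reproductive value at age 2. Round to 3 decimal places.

lx·mx for x ≥ 2: 0.476, 0.29, 0 → sum = 0.766
V_2 = 0.766 / l_2 = 0.766 / 0.17 = 4.505882… → 4.506

4.506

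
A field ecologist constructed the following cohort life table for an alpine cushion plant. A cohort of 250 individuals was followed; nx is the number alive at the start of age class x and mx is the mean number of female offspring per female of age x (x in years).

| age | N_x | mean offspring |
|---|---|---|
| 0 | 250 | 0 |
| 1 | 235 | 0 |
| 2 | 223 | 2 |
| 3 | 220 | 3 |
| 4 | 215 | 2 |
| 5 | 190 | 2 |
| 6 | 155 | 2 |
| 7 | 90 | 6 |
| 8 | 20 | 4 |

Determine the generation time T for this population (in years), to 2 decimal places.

4.49

lx = nx/n0 = nx/250: 1, 0.94, 0.892, 0.88, 0.86, 0.76, 0.62, 0.36, 0.08
lx·mx: 0, 0, 1.784, 2.64, 1.72, 1.52, 1.24, 2.16, 0.32 → R0 = 11.384
x·lx·mx: 0, 0, 3.568, 7.92, 6.88, 7.6, 7.44, 15.12, 2.56 → Σ = 51.088
T = 51.088 / 11.384 = 4.487702… → 4.49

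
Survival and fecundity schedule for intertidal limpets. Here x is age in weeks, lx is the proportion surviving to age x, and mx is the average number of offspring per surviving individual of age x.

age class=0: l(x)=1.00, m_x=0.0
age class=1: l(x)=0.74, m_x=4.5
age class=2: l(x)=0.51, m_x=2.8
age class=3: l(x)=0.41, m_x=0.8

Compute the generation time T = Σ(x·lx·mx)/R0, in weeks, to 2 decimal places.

1.41

lx·mx: 0, 3.33, 1.428, 0.328 → R0 = 5.086
x·lx·mx: 0, 3.33, 2.856, 0.984 → Σ = 7.17
T = 7.17 / 5.086 = 1.409752… → 1.41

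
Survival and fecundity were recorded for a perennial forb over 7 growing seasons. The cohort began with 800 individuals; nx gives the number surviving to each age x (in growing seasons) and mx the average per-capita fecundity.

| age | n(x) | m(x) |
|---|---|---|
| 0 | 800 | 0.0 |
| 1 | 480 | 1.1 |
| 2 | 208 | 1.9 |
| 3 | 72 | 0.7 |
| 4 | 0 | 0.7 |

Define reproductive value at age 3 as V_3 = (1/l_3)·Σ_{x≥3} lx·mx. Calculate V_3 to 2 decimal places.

lx = nx/n0 = nx/800: 1, 0.6, 0.26, 0.09, 0
lx·mx for x ≥ 3: 0.063, 0 → sum = 0.063
V_3 = 0.063 / l_3 = 0.063 / 0.09 = 0.7 → 0.70

0.70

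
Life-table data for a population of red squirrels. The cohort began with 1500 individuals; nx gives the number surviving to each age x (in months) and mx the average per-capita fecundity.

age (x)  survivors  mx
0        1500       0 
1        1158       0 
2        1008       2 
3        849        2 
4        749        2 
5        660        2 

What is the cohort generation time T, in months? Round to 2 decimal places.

lx = nx/n0 = nx/1500: 1, 0.772, 0.672, 0.566, 0.49933…, 0.44
lx·mx: 0, 0, 1.344, 1.132, 0.998667…, 0.88 → R0 = 4.354667…
x·lx·mx: 0, 0, 2.688, 3.396, 3.994667…, 4.4 → Σ = 14.478667…
T = 14.478667… / 4.354667… = 3.324862… → 3.32

3.32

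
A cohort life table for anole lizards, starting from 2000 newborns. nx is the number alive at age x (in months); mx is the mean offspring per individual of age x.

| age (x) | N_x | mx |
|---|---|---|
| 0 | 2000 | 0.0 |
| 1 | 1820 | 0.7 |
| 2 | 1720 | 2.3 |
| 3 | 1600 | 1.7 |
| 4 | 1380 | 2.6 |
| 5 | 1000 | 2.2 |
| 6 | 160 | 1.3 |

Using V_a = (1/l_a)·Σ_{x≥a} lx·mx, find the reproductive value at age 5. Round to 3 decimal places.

lx = nx/n0 = nx/2000: 1, 0.91, 0.86, 0.8, 0.69, 0.5, 0.08
lx·mx for x ≥ 5: 1.1, 0.104 → sum = 1.204
V_5 = 1.204 / l_5 = 1.204 / 0.5 = 2.408 → 2.408

2.408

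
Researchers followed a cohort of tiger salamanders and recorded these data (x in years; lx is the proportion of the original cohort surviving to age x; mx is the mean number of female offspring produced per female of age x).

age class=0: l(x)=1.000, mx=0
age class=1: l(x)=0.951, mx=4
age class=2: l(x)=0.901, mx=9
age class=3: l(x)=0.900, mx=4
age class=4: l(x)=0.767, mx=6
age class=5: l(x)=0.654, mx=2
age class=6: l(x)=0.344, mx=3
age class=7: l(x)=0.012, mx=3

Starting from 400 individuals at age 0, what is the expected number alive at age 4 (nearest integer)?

307

Expected survivors = N0 · l_4 = 400 × 0.767 = 306.8 → 307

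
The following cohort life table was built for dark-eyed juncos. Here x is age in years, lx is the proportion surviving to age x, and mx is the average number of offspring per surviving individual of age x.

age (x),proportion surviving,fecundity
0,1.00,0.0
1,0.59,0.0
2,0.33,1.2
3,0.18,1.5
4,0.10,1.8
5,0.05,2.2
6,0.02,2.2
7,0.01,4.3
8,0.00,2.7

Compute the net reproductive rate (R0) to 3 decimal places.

lx·mx by age: 0, 0, 0.396, 0.27, 0.18, 0.11, 0.044, 0.043, 0
R0 = Σ lx·mx = 1.043 → 1.043

1.043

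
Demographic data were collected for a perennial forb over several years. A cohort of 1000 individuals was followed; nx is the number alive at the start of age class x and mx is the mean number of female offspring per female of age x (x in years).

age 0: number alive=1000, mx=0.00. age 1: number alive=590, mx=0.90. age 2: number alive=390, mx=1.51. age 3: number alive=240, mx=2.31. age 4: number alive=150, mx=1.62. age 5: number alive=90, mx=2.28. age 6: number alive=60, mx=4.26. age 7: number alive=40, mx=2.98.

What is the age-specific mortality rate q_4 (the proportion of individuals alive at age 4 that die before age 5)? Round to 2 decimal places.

0.40

lx = nx/n0 = nx/1000: 1, 0.59, 0.39, 0.24, 0.15, 0.09, 0.06, 0.04
q_4 = (l_4 − l_5) / l_4 = (0.15 − 0.09) / 0.15
     = 0.06 / 0.15 = 0.4 → 0.40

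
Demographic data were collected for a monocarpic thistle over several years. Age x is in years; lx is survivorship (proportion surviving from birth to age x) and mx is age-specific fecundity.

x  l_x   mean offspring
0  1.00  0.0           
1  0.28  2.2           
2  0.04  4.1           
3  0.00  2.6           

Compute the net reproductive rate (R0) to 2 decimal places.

0.78

lx·mx by age: 0, 0.616, 0.164, 0
R0 = Σ lx·mx = 0.78 → 0.78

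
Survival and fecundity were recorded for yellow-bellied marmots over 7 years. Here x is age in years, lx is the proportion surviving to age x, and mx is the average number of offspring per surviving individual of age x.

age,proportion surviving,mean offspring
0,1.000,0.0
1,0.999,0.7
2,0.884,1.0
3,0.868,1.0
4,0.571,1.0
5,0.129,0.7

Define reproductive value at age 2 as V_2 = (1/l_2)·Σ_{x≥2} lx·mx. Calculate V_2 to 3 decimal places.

2.730

lx·mx for x ≥ 2: 0.884, 0.868, 0.571, 0.0903 → sum = 2.4133
V_2 = 2.4133 / l_2 = 2.4133 / 0.884 = 2.729977… → 2.730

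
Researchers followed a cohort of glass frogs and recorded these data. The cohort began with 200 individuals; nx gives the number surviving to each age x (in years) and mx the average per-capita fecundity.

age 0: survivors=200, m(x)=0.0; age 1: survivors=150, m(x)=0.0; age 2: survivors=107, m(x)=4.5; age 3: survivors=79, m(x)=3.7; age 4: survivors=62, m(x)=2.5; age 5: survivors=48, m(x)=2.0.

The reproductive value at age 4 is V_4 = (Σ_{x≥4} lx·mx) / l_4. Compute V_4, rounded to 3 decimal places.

lx = nx/n0 = nx/200: 1, 0.75, 0.535, 0.395, 0.31, 0.24
lx·mx for x ≥ 4: 0.775, 0.48 → sum = 1.255
V_4 = 1.255 / l_4 = 1.255 / 0.31 = 4.048387… → 4.048

4.048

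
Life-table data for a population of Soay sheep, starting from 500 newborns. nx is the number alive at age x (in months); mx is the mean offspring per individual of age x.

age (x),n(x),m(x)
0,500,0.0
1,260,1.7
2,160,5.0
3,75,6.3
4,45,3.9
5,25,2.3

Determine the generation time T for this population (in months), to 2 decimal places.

2.28

lx = nx/n0 = nx/500: 1, 0.52, 0.32, 0.15, 0.09, 0.05
lx·mx: 0, 0.884, 1.6, 0.945, 0.351, 0.115 → R0 = 3.895
x·lx·mx: 0, 0.884, 3.2, 2.835, 1.404, 0.575 → Σ = 8.898
T = 8.898 / 3.895 = 2.284467… → 2.28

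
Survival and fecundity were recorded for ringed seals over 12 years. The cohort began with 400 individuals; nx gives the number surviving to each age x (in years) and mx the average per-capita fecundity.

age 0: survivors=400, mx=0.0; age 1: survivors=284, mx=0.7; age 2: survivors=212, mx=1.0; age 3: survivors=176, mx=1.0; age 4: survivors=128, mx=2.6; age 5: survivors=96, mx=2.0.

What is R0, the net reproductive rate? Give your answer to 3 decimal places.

2.779

lx = nx/n0 = nx/400: 1, 0.71, 0.53, 0.44, 0.32, 0.24
lx·mx by age: 0, 0.497, 0.53, 0.44, 0.832, 0.48
R0 = Σ lx·mx = 2.779 → 2.779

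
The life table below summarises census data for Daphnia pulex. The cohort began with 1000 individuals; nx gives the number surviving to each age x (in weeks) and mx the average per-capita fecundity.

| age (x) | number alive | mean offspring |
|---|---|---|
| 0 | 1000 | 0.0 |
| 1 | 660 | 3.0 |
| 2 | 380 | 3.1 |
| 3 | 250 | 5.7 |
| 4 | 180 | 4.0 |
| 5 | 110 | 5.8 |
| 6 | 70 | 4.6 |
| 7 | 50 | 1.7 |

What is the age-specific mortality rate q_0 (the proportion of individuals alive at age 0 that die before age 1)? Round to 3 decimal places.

0.340

lx = nx/n0 = nx/1000: 1, 0.66, 0.38, 0.25, 0.18, 0.11, 0.07, 0.05
q_0 = (l_0 − l_1) / l_0 = (1 − 0.66) / 1
     = 0.34 / 1 = 0.34 → 0.340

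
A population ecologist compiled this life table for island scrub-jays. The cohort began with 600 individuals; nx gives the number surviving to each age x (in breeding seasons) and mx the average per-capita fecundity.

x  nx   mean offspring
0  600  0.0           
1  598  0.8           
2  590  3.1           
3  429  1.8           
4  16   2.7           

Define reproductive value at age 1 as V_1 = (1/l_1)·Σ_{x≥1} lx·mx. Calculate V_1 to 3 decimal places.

lx = nx/n0 = nx/600: 1, 0.99667…, 0.98333…, 0.715, 0.02667…
lx·mx for x ≥ 1: 0.797333…, 3.048333…, 1.287, 0.072… → sum = 5.204667…
V_1 = 5.204667… / l_1 = 5.204667… / 0.996667… = 5.222074… → 5.222

5.222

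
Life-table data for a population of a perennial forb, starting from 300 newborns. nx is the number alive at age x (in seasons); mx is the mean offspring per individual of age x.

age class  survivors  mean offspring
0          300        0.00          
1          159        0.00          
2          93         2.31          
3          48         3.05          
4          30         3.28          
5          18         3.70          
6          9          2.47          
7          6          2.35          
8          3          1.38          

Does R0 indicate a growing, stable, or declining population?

lx = nx/n0 = nx/300: 1, 0.53, 0.31, 0.16, 0.1, 0.06, 0.03, 0.02, 0.01
R0 = Σ lx·mx = 0 + 0 + 0.7161 + 0.488 + 0.328 + 0.222 + 0.0741 + 0.047 + 0.0138 = 1.889
R0 > 1, so the population is growing.

growing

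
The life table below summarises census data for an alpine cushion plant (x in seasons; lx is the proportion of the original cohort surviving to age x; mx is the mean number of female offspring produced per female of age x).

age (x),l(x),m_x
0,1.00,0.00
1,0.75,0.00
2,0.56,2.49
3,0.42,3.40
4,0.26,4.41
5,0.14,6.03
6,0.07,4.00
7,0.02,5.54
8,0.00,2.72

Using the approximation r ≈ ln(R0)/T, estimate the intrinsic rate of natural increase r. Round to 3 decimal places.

R0 = Σ lx·mx = 0 + 0 + 1.3944 + 1.428 + 1.1466 + 0.8442 + 0.28 + 0.1108 + 0 = 5.204
Σ x·lx·mx = 18.3358; T = 18.3358/5.204 = 3.52341…
r ≈ ln(R0)/T = ln(5.204)/3.52341… = 0.46813… → 0.468

0.468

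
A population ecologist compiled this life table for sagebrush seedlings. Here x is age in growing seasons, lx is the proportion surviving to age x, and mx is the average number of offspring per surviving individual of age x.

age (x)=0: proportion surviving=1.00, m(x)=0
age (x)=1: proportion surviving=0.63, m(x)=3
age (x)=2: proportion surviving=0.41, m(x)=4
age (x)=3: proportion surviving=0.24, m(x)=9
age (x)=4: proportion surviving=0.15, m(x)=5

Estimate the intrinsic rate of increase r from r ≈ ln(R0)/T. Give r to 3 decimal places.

R0 = Σ lx·mx = 0 + 1.89 + 1.64 + 2.16 + 0.75 = 6.44
Σ x·lx·mx = 14.65; T = 14.65/6.44 = 2.27484…
r ≈ ln(R0)/T = ln(6.44)/2.27484… = 0.81875… → 0.819

0.819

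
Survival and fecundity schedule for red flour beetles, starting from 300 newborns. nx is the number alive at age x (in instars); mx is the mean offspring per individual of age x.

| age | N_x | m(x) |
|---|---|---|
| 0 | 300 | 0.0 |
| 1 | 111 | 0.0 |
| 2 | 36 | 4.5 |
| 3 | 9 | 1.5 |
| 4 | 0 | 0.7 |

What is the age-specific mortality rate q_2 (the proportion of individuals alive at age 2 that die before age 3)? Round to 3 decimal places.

lx = nx/n0 = nx/300: 1, 0.37, 0.12, 0.03, 0
q_2 = (l_2 − l_3) / l_2 = (0.12 − 0.03) / 0.12
     = 0.09 / 0.12 = 0.75 → 0.750

0.750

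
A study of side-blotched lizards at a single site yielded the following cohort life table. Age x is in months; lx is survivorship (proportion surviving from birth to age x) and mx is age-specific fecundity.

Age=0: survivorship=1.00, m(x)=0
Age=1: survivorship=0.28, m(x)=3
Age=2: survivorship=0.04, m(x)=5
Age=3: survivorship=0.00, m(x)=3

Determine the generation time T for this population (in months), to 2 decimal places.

lx·mx: 0, 0.84, 0.2, 0 → R0 = 1.04
x·lx·mx: 0, 0.84, 0.4, 0 → Σ = 1.24
T = 1.24 / 1.04 = 1.192308… → 1.19

1.19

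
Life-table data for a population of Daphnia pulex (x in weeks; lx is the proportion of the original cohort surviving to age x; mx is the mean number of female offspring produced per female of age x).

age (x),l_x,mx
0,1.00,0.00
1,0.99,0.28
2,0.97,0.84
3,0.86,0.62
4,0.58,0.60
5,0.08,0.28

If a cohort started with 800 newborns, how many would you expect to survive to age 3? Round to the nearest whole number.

688

Expected survivors = N0 · l_3 = 800 × 0.86 = 688 → 688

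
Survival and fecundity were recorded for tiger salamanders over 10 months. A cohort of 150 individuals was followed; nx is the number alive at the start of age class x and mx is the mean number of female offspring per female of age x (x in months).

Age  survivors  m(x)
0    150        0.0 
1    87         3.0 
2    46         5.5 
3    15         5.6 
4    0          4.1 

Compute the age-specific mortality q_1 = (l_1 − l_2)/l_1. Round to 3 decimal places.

lx = nx/n0 = nx/150: 1, 0.58, 0.30667…, 0.1, 0
q_1 = (l_1 − l_2) / l_1 = (0.58 − 0.306667…) / 0.58
     = 0.273333… / 0.58 = 0.471264… → 0.471

0.471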